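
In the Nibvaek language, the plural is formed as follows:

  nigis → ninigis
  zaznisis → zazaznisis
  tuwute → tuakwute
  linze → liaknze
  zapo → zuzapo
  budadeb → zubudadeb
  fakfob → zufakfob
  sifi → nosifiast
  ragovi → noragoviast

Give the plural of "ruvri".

tuwute and budadeb both have last vowel 'e' yet inflect differently (tuakwute, zubudadeb), so the last vowel is not what conditions the rule; the final letter is.
"ruvri" ends in -i. The stems ending in -i (sifi → nosifiast, ragovi → noragoviast) add no- … -ast around the stem.
So ruvri → noruvriast.

noruvriast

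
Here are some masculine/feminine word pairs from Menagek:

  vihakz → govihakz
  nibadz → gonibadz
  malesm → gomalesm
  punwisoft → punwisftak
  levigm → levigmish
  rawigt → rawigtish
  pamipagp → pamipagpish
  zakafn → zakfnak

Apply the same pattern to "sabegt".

sabegtish

rawigt and punwisoft both end in -t yet inflect differently (rawigtish, punwisftak), so the final letter is not what conditions the rule; the second-to-last letter is.
"sabegt" has second-to-last letter 'g'. The stems whose second-to-last letter is 'g' (rawigt → rawigtish, levigm → levigmish, pamipagp → pamipagpish) add -ish.
The other patterns: stems whose second-to-last letter is 'f' delete the last vowel and add -ak; stems whose second-to-last letter is 'd', 'k' or 's' add the prefix go-.
So sabegt → sabegtish.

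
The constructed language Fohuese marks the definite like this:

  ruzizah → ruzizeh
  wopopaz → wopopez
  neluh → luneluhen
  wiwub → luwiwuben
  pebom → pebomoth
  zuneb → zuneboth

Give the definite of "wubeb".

ruzizah and neluh both end in -h yet inflect differently (ruzizeh, luneluhen), so the final letter is not what conditions the rule; the last vowel is.
"wubeb" has last vowel 'e'. The one such stem in the data (zuneb → zuneboth) adds -oth, so the same rule applies.
The other patterns: stems whose last vowel is 'a' change the last vowel to 'e'; stems whose last vowel is 'u' add lu- … -en around the stem.
So wubeb → wubeboth.

wubeboth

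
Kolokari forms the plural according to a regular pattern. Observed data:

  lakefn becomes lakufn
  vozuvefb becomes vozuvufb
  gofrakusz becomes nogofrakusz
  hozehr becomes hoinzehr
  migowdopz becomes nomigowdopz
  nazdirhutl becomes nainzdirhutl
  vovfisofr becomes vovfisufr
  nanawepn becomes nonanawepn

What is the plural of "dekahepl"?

lakefn and nanawepn both end in -n yet inflect differently (lakufn, nonanawepn), so the final letter is not what conditions the rule; the second-to-last letter is.
"dekahepl" has second-to-last letter 'p'. The stems whose second-to-last letter is 'p' (migowdopz → nomigowdopz, nanawepn → nonanawepn) add the prefix no-.
The other patterns: stems whose second-to-last letter is 'f' change the last vowel to 'u'; stems whose second-to-last letter is 'h' or 't' insert -in- after the first vowel.
So dekahepl → nodekahepl.

nodekahepl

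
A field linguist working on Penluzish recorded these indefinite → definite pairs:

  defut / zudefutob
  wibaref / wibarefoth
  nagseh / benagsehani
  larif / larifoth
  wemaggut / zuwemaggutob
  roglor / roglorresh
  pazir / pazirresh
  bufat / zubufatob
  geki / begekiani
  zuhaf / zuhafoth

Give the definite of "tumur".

bufat and zuhaf both have last vowel 'a' yet inflect differently (zubufatob, zuhafoth), so the last vowel is not what conditions the rule; the final letter is.
"tumur" ends in -r. The stems ending in -r (roglor → roglorresh, pazir → pazirresh) double the final consonant and add -esh.
The other patterns: stems ending in -t add zu- … -ob around the stem; stems ending in -f add -oth; stems ending in -h or -i add be- … -ani around the stem.
So tumur → tumurresh.

tumurresh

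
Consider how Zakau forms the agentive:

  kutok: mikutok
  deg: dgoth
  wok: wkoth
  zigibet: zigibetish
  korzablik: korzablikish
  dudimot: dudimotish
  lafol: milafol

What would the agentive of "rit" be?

rtoth

wok and kutok both end in -k yet inflect differently (wkoth, mikutok), so the final letter is not what conditions the rule; the number of vowels is.
"rit" has 1 vowel. The stems with 1 vowel (wok → wkoth, deg → dgoth) delete the last vowel and add -oth.
The other patterns: stems with 2 vowels add the prefix mi-; stems with 3 vowels add -ish.
So rit → rtoth.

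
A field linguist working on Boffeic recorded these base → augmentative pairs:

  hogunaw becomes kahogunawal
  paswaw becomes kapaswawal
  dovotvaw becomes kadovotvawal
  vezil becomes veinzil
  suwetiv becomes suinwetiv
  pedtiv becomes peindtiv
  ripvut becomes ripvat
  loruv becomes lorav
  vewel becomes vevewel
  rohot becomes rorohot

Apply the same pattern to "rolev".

rorolev

suwetiv and loruv both end in -v yet inflect differently (suinwetiv, lorav), so the final letter is not what conditions the rule; the last vowel is.
"rolev" has last vowel 'e'. The one such stem in the data (vewel → vevewel) repeats the first consonant+vowel as a prefix (as does rohot), so the same rule applies.
The other patterns: stems whose last vowel is 'a' add ka- … -al around the stem; stems whose last vowel is 'i' insert -in- after the first vowel; stems whose last vowel is 'u' change the last vowel to 'a'.
So rolev → rorolev.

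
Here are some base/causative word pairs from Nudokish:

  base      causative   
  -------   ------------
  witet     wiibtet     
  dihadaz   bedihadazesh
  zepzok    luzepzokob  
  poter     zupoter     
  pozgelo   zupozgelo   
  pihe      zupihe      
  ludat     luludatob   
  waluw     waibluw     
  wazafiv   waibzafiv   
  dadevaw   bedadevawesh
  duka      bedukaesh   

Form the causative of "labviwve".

"labviwve" begins with l-. The one such stem in the data (ludat → luludatob) adds lu- … -ob around the stem, so the same rule applies.
The other patterns: stems beginning with w- insert -ib- after the first vowel; stems beginning with p- add the prefix zu-; stems beginning with d- add be- … -esh around the stem.
So labviwve → lulabviwveob.

lulabviwveob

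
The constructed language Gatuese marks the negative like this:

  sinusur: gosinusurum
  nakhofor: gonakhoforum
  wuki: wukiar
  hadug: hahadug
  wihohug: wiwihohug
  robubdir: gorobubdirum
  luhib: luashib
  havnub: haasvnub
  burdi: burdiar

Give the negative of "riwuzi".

wihohug and sinusur both have last vowel 'u' yet inflect differently (wiwihohug, gosinusurum), so the last vowel is not what conditions the rule; the final letter is.
"riwuzi" ends in -i. The stems ending in -i (burdi → burdiar, wuki → wukiar) add -ar.
So riwuzi → riwuziar.

riwuziar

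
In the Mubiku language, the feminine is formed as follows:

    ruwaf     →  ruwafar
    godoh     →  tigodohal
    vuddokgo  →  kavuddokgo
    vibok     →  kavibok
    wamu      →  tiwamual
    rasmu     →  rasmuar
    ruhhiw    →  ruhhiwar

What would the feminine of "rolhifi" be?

rasmu and wamu both end in -u yet inflect differently (rasmuar, tiwamual), so the final letter is not what conditions the rule; the first letter is.
"rolhifi" begins with r-. The stems beginning with r- (rasmu → rasmuar, ruwaf → ruwafar, ruhhiw → ruhhiwar) add -ar.
The other patterns: stems beginning with v- add the prefix ka-; stems beginning with g- or w- add ti- … -al around the stem.
So rolhifi → rolhifiar.

rolhifiar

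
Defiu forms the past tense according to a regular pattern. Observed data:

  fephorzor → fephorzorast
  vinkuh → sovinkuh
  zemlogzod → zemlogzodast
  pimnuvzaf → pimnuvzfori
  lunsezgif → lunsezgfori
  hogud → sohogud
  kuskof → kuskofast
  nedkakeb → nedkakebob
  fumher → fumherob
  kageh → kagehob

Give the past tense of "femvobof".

fephorzor and fumher both end in -r yet inflect differently (fephorzorast, fumherob), so the final letter is not what conditions the rule; the last vowel is.
"femvobof" has last vowel 'o'. The stems whose last vowel is 'o' (zemlogzod → zemlogzodast, kuskof → kuskofast, fephorzor → fephorzorast) add -ast.
So femvobof → femvobofast.

femvobofast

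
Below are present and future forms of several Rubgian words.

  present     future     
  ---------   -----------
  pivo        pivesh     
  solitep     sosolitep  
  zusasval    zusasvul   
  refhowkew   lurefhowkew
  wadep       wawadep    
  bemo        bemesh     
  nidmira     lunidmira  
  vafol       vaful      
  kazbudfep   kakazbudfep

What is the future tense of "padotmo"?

padotmesh

vafol and bemo both have last vowel 'o' yet inflect differently (vaful, bemesh), so the last vowel is not what conditions the rule; the final letter is.
"padotmo" ends in -o. The stems ending in -o (bemo → bemesh, pivo → pivesh) drop the final letter and add -esh.
The other patterns: stems ending in -l change the last vowel to 'u'; stems ending in -p repeat the first consonant+vowel as a prefix; stems ending in -a or -w add the prefix lu-.
So padotmo → padotmesh.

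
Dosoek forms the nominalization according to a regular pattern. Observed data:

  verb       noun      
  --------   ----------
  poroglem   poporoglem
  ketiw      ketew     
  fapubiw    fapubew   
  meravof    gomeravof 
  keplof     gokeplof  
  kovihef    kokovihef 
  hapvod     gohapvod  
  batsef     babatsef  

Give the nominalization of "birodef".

bibirodef

meravof and kovihef both end in -f yet inflect differently (gomeravof, kokovihef), so the final letter is not what conditions the rule; the last vowel is.
"birodef" has last vowel 'e'. The stems whose last vowel is 'e' (kovihef → kokovihef, batsef → babatsef, poroglem → poporoglem) repeat the first consonant+vowel as a prefix.
So birodef → bibirodef.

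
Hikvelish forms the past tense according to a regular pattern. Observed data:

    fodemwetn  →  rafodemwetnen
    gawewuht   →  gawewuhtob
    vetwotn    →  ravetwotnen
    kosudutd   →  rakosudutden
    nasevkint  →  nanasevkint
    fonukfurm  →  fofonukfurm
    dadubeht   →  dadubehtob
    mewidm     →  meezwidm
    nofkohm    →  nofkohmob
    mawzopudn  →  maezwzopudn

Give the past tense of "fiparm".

fifiparm

fodemwetn and mawzopudn both end in -n yet inflect differently (rafodemwetnen, maezwzopudn), so the final letter is not what conditions the rule; the second-to-last letter is.
"fiparm" has second-to-last letter 'r'. The one such stem in the data (fonukfurm → fofonukfurm) repeats the first consonant+vowel as a prefix (as does nasevkint), so the same rule applies.
The other patterns: stems whose second-to-last letter is 't' add ra- … -en around the stem; stems whose second-to-last letter is 'h' add -ob; stems whose second-to-last letter is 'd' insert -ez- after the first vowel.
So fiparm → fifiparm.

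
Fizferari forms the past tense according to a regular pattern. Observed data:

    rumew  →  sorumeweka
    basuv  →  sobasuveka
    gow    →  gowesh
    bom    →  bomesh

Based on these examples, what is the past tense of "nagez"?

sonagezeka

rumew and gow both end in -w yet inflect differently (sorumeweka, gowesh), so the final letter is not what conditions the rule; the number of vowels is.
"nagez" has 2 vowels. The stems with 2 vowels (rumew → sorumeweka, basuv → sobasuveka) add so- … -eka around the stem.
So nagez → sonagezeka.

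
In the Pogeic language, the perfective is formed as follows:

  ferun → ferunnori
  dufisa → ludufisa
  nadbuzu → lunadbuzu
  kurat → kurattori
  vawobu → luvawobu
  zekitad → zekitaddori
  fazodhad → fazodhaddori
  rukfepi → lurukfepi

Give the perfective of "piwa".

nadbuzu and ferun both have last vowel 'u' yet inflect differently (lunadbuzu, ferunnori), so the last vowel is not what conditions the rule; whether the stem ends in a vowel or a consonant is.
"piwa" ends in a vowel. The stems ending in a vowel (dufisa → ludufisa, nadbuzu → lunadbuzu, rukfepi → lurukfepi) add the prefix lu-.
The other pattern: stems ending in a consonant double the final consonant and add -ori.
So piwa → lupiwa.

lupiwa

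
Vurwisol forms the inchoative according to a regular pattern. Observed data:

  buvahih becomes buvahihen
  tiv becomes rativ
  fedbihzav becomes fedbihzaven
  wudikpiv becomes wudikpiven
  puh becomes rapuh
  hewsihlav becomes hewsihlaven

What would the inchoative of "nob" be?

ranob

tiv and fedbihzav both end in -v yet inflect differently (rativ, fedbihzaven), so the final letter is not what conditions the rule; the number of vowels is.
"nob" has 1 vowel. The stems with 1 vowel (puh → rapuh, tiv → rativ) add the prefix ra-.
So nob → ranob.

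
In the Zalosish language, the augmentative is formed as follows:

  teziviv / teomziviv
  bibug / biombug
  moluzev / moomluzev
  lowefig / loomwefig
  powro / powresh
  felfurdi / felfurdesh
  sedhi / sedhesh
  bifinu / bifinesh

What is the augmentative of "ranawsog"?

"ranawsog" ends in a consonant. The stems ending in a consonant (teziviv → teomziviv, bibug → biombug, moluzev → moomluzev) insert -om- after the first vowel.
The other pattern: stems ending in a vowel drop the final letter and add -esh.
So ranawsog → raomnawsog.

raomnawsog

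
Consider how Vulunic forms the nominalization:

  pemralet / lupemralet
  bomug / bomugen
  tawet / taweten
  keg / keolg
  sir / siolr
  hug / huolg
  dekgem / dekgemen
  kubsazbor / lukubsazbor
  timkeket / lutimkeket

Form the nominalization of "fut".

fuolt

hug and bomug both end in -g yet inflect differently (huolg, bomugen), so the final letter is not what conditions the rule; the number of vowels is.
"fut" has 1 vowel. The stems with 1 vowel (sir → siolr, hug → huolg, keg → keolg) insert -ol- after the first vowel.
So fut → fuolt.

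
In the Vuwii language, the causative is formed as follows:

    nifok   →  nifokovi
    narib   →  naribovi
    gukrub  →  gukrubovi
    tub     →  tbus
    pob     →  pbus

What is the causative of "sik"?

narib and tub both end in -b yet inflect differently (naribovi, tbus), so the final letter is not what conditions the rule; the number of vowels is.
"sik" has 1 vowel. The stems with 1 vowel (tub → tbus, pob → pbus) delete the last vowel and add -us.
So sik → skus.

skus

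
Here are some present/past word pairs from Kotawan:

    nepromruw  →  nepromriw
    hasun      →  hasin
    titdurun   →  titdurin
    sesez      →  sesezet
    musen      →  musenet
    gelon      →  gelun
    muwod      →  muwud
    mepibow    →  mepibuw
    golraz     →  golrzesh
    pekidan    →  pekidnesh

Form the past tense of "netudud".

hasun and musen both end in -n yet inflect differently (hasin, musenet), so the final letter is not what conditions the rule; the last vowel is.
"netudud" has last vowel 'u'. The stems whose last vowel is 'u' (nepromruw → nepromriw, hasun → hasin, titdurun → titdurin) change the last vowel to 'i'.
The other patterns: stems whose last vowel is 'e' add -et; stems whose last vowel is 'o' change the last vowel to 'u'; stems whose last vowel is 'a' delete the last vowel and add -esh.
So netudud → netudid.

netudid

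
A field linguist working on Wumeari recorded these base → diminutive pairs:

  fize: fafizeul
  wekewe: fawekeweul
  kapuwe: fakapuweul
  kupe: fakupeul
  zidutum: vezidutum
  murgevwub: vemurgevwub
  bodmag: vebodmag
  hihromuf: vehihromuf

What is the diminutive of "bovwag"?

vebovwag

wekewe and zidutum both have 3 vowels yet inflect differently (fawekeweul, vezidutum), so the number of vowels is not what conditions the rule; whether the stem ends in a vowel or a consonant is.
"bovwag" ends in a consonant. The stems ending in a consonant (zidutum → vezidutum, murgevwub → vemurgevwub, bodmag → vebodmag) add the prefix ve-.
The other pattern: stems ending in a vowel add fa- … -ul around the stem.
So bovwag → vebovwag.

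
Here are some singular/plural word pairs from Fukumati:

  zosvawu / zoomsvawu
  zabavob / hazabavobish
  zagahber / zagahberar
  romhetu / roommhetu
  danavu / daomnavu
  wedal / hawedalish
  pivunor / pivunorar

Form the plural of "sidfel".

"sidfel" ends in -l. The one such stem in the data (wedal → hawedalish) adds ha- … -ish around the stem, so the same rule applies.
The other patterns: stems ending in -u insert -om- after the first vowel; stems ending in -r add -ar.
So sidfel → hasidfelish.

hasidfelish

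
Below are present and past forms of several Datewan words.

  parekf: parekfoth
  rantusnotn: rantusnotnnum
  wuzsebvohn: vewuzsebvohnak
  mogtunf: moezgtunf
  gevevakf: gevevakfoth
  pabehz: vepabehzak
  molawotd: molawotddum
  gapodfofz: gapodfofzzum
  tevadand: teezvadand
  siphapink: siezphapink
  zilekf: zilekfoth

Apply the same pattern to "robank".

roezbank

zilekf and mogtunf both end in -f yet inflect differently (zilekfoth, moezgtunf), so the final letter is not what conditions the rule; the second-to-last letter is.
"robank" has second-to-last letter 'n'. The stems whose second-to-last letter is 'n' (siphapink → siezphapink, mogtunf → moezgtunf, tevadand → teezvadand) insert -ez- after the first vowel.
The other patterns: stems whose second-to-last letter is 'h' add ve- … -ak around the stem; stems whose second-to-last letter is 'k' add -oth; stems whose second-to-last letter is 'f' or 't' double the final consonant and add -um.
So robank → roezbank.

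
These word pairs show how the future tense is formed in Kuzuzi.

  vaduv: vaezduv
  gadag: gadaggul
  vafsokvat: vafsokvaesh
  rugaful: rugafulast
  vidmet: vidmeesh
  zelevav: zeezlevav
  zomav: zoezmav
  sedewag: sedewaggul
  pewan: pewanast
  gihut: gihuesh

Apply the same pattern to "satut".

satuesh

vaduv and gihut both have last vowel 'u' yet inflect differently (vaezduv, gihuesh), so the last vowel is not what conditions the rule; the final letter is.
"satut" ends in -t. The stems ending in -t (gihut → gihuesh, vidmet → vidmeesh, vafsokvat → vafsokvaesh) drop the final letter and add -esh.
The other patterns: stems ending in -v insert -ez- after the first vowel; stems ending in -g double the final consonant and add -ul; stems ending in -l or -n add -ast.
So satut → satuesh.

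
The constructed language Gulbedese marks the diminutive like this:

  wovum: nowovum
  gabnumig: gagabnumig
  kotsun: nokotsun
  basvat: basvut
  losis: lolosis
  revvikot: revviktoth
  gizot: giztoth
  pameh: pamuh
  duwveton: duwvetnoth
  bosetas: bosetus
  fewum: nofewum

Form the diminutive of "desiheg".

duwveton and kotsun both end in -n yet inflect differently (duwvetnoth, nokotsun), so the final letter is not what conditions the rule; the last vowel is.
"desiheg" has last vowel 'e'. The one such stem in the data (pameh → pamuh) changes the last vowel to 'u' (as do basvat, bosetas), so the same rule applies.
So desiheg → desihug.

desihug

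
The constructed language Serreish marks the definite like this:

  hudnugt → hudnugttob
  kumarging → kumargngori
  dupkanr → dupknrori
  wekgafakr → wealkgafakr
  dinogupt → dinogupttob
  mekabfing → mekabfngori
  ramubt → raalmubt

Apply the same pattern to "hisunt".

hisntori

"hisunt" has second-to-last letter 'n'. The stems whose second-to-last letter is 'n' (kumarging → kumargngori, mekabfing → mekabfngori, dupkanr → dupknrori) delete the last vowel and add -ori.
So hisunt → hisntori.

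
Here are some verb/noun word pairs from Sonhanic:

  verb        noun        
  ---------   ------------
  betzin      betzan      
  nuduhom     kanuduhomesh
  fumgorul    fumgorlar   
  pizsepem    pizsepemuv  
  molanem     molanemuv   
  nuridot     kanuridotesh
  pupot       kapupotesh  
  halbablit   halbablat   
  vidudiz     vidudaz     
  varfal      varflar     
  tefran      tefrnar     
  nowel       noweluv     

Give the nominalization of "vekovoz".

kavekovozesh

"vekovoz" has last vowel 'o'. The stems whose last vowel is 'o' (nuduhom → kanuduhomesh, nuridot → kanuridotesh, pupot → kapupotesh) add ka- … -esh around the stem.
The other patterns: stems whose last vowel is 'i' change the last vowel to 'a'; stems whose last vowel is 'e' add -uv; stems whose last vowel is 'a' or 'u' delete the last vowel and add -ar.
So vekovoz → kavekovozesh.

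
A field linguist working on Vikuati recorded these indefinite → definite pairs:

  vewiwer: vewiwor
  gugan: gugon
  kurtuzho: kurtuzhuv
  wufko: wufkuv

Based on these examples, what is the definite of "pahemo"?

pahemuv

kurtuzho and vewiwer both have 3 vowels yet inflect differently (kurtuzhuv, vewiwor), so the number of vowels is not what conditions the rule; whether the stem ends in a vowel or a consonant is.
"pahemo" ends in a vowel. The stems ending in a vowel (wufko → wufkuv, kurtuzho → kurtuzhuv) drop the final letter and add -uv.
So pahemo → pahemuv.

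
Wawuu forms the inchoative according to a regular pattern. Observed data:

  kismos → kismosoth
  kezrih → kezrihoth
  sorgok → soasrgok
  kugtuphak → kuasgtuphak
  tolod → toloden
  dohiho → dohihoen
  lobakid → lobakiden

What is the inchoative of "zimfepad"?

zimfepaden

"zimfepad" ends in -d. The stems ending in -d (tolod → toloden, lobakid → lobakiden) add -en.
So zimfepad → zimfepaden.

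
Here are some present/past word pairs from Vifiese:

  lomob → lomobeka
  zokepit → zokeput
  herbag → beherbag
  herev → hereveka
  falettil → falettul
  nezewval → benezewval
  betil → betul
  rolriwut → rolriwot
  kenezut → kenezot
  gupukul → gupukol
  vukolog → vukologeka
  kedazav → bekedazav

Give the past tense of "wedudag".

nezewval and gupukul both end in -l yet inflect differently (benezewval, gupukol), so the final letter is not what conditions the rule; the last vowel is.
"wedudag" has last vowel 'a'. The stems whose last vowel is 'a' (kedazav → bekedazav, nezewval → benezewval, herbag → beherbag) add the prefix be-.
The other patterns: stems whose last vowel is 'u' change the last vowel to 'o'; stems whose last vowel is 'i' change the last vowel to 'u'; stems whose last vowel is 'e' or 'o' add -eka.
So wedudag → bewedudag.

bewedudag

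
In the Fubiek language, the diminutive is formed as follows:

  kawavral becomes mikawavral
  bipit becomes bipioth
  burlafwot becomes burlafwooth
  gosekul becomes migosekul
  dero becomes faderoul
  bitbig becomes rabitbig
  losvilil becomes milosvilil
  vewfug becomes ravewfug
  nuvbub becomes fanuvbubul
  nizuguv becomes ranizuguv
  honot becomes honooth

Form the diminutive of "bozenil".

"bozenil" ends in -l. The stems ending in -l (kawavral → mikawavral, gosekul → migosekul, losvilil → milosvilil) add the prefix mi-.
The other patterns: stems ending in -t drop the final letter and add -oth; stems ending in -g or -v add the prefix ra-; stems ending in -b or -o add fa- … -ul around the stem.
So bozenil → mibozenil.

mibozenil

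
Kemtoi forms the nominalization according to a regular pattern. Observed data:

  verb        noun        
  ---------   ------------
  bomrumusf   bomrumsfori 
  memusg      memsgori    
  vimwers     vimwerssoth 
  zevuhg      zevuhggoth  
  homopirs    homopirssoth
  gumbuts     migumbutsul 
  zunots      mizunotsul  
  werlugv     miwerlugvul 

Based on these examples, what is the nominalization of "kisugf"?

memusg and zevuhg both end in -g yet inflect differently (memsgori, zevuhggoth), so the final letter is not what conditions the rule; the second-to-last letter is.
"kisugf" has second-to-last letter 'g'. The one such stem in the data (werlugv → miwerlugvul) adds mi- … -ul around the stem, so the same rule applies.
The other patterns: stems whose second-to-last letter is 's' delete the last vowel and add -ori; stems whose second-to-last letter is 'h' or 'r' double the final consonant and add -oth.
So kisugf → mikisugful.

mikisugful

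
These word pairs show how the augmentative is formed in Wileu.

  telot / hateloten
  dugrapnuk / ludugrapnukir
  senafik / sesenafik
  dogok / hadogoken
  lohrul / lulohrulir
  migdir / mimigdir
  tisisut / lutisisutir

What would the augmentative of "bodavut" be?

lubodavutir

senafik and dugrapnuk both end in -k yet inflect differently (sesenafik, ludugrapnukir), so the final letter is not what conditions the rule; the last vowel is.
"bodavut" has last vowel 'u'. The stems whose last vowel is 'u' (dugrapnuk → ludugrapnukir, lohrul → lulohrulir, tisisut → lutisisutir) add lu- … -ir around the stem.
The other patterns: stems whose last vowel is 'i' repeat the first consonant+vowel as a prefix; stems whose last vowel is 'o' add ha- … -en around the stem.
So bodavut → lubodavutir.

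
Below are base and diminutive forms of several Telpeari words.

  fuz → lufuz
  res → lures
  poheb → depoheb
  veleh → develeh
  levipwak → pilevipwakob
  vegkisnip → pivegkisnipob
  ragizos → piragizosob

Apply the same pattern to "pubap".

"pubap" has 2 vowels. The stems with 2 vowels (poheb → depoheb, veleh → develeh) add the prefix de-.
So pubap → depubap.

depubap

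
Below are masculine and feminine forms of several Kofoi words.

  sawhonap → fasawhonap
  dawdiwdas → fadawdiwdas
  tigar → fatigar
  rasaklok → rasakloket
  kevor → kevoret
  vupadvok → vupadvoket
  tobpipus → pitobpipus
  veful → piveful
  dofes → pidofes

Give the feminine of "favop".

favopet

"favop" has last vowel 'o'. The stems whose last vowel is 'o' (rasaklok → rasakloket, kevor → kevoret, vupadvok → vupadvoket) add -et.
The other patterns: stems whose last vowel is 'a' add the prefix fa-; stems whose last vowel is 'e' or 'u' add the prefix pi-.
So favop → favopet.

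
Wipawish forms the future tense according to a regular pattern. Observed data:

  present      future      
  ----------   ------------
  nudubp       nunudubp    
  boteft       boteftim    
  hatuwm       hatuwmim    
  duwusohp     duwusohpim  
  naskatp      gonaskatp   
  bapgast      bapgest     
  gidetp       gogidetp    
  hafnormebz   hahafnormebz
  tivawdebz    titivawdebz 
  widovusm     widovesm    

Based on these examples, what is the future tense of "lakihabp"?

naskatp and nudubp both end in -p yet inflect differently (gonaskatp, nunudubp), so the final letter is not what conditions the rule; the second-to-last letter is.
"lakihabp" has second-to-last letter 'b'. The stems whose second-to-last letter is 'b' (tivawdebz → titivawdebz, nudubp → nunudubp, hafnormebz → hahafnormebz) repeat the first consonant+vowel as a prefix.
The other patterns: stems whose second-to-last letter is 't' add the prefix go-; stems whose second-to-last letter is 's' change the last vowel to 'e'; stems whose second-to-last letter is 'f', 'h' or 'w' add -im.
So lakihabp → lalakihabp.

lalakihabp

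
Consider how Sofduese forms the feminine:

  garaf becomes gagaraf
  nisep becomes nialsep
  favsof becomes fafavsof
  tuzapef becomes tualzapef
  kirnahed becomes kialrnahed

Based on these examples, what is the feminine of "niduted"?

"niduted" has last vowel 'e'. The stems whose last vowel is 'e' (nisep → nialsep, tuzapef → tualzapef, kirnahed → kialrnahed) insert -al- after the first vowel.
The other pattern: stems whose last vowel is 'a' or 'o' repeat the first consonant+vowel as a prefix.
So niduted → nialduted.

nialduted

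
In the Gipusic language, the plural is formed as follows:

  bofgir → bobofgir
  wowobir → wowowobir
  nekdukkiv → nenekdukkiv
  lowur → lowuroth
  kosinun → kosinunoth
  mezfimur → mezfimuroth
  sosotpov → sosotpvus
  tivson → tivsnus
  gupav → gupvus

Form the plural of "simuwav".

bofgir and lowur both end in -r yet inflect differently (bobofgir, lowuroth), so the final letter is not what conditions the rule; the last vowel is.
"simuwav" has last vowel 'a'. The one such stem in the data (gupav → gupvus) deletes the last vowel and adds -us (as do sosotpov, tivson), so the same rule applies.
The other patterns: stems whose last vowel is 'i' repeat the first consonant+vowel as a prefix; stems whose last vowel is 'u' add -oth.
So simuwav → simuwvus.

simuwvus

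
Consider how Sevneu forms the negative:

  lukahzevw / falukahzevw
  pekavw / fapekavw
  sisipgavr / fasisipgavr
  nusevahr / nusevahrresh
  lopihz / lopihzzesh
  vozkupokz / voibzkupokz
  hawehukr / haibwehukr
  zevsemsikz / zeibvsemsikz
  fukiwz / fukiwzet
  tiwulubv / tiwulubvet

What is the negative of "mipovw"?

sisipgavr and nusevahr both end in -r yet inflect differently (fasisipgavr, nusevahrresh), so the final letter is not what conditions the rule; the second-to-last letter is.
"mipovw" has second-to-last letter 'v'. The stems whose second-to-last letter is 'v' (lukahzevw → falukahzevw, pekavw → fapekavw, sisipgavr → fasisipgavr) add the prefix fa-.
The other patterns: stems whose second-to-last letter is 'h' double the final consonant and add -esh; stems whose second-to-last letter is 'k' insert -ib- after the first vowel; stems whose second-to-last letter is 'b' or 'w' add -et.
So mipovw → famipovw.

famipovw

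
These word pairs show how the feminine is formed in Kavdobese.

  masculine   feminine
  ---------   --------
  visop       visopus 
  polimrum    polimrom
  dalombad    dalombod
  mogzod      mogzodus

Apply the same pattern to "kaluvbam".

kaluvbom

"kaluvbam" has last vowel 'a'. The one such stem in the data (dalombad → dalombod) changes the last vowel to 'o' (as does polimrum), so the same rule applies.
So kaluvbam → kaluvbom.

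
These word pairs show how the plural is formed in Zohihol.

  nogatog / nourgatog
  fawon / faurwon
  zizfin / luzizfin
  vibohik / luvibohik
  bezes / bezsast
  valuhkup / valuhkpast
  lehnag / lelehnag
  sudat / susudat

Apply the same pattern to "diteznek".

fawon and zizfin both end in -n yet inflect differently (faurwon, luzizfin), so the final letter is not what conditions the rule; the last vowel is.
"diteznek" has last vowel 'e'. The one such stem in the data (bezes → bezsast) deletes the last vowel and adds -ast (as does valuhkup), so the same rule applies.
The other patterns: stems whose last vowel is 'o' insert -ur- after the first vowel; stems whose last vowel is 'i' add the prefix lu-; stems whose last vowel is 'a' repeat the first consonant+vowel as a prefix.
So diteznek → diteznkast.

diteznkast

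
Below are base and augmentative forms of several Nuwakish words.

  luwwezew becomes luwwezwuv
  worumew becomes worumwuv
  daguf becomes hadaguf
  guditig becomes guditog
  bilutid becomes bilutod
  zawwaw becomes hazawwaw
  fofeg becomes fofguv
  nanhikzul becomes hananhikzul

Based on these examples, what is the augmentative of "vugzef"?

guditig and fofeg both end in -g yet inflect differently (guditog, fofguv), so the final letter is not what conditions the rule; the last vowel is.
"vugzef" has last vowel 'e'. The stems whose last vowel is 'e' (worumew → worumwuv, fofeg → fofguv, luwwezew → luwwezwuv) delete the last vowel and add -uv.
So vugzef → vugzfuv.

vugzfuv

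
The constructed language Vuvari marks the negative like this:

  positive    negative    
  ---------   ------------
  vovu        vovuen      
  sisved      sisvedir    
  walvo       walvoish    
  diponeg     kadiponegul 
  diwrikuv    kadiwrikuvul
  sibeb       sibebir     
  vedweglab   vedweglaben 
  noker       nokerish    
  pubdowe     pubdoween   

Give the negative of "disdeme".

kadisdemeul

sibeb and vedweglab both end in -b yet inflect differently (sibebir, vedweglaben), so the final letter is not what conditions the rule; the first letter is.
"disdeme" begins with d-. The stems beginning with d- (diwrikuv → kadiwrikuvul, diponeg → kadiponegul) add ka- … -ul around the stem.
So disdeme → kadisdemeul.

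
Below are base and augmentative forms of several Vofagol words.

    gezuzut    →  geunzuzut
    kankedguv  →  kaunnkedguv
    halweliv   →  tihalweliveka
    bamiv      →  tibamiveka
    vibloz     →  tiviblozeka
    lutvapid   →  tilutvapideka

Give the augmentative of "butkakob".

kankedguv and halweliv both end in -v yet inflect differently (kaunnkedguv, tihalweliveka), so the final letter is not what conditions the rule; the last vowel is.
"butkakob" has last vowel 'o'. The one such stem in the data (vibloz → tiviblozeka) adds ti- … -eka around the stem, so the same rule applies.
The other pattern: stems whose last vowel is 'u' insert -un- after the first vowel.
So butkakob → tibutkakobeka.

tibutkakobeka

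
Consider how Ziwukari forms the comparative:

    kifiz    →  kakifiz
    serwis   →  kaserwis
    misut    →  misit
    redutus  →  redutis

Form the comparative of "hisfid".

serwis and redutus both end in -s yet inflect differently (kaserwis, redutis), so the final letter is not what conditions the rule; the last vowel is.
"hisfid" has last vowel 'i'. The stems whose last vowel is 'i' (kifiz → kakifiz, serwis → kaserwis) add the prefix ka-.
So hisfid → kahisfid.

kahisfid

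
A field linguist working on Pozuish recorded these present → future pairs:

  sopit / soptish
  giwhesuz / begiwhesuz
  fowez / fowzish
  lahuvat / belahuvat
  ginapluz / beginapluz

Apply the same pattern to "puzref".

puzrfish

lahuvat and sopit both end in -t yet inflect differently (belahuvat, soptish), so the final letter is not what conditions the rule; the number of vowels is.
"puzref" has 2 vowels. The stems with 2 vowels (sopit → soptish, fowez → fowzish) delete the last vowel and add -ish.
The other pattern: stems with 3 vowels add the prefix be-.
So puzref → puzrfish.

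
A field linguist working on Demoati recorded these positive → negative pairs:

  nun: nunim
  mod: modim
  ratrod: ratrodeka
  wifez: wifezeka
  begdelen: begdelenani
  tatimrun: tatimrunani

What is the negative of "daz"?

dazim

mod and ratrod both end in -d yet inflect differently (modim, ratrodeka), so the final letter is not what conditions the rule; the number of vowels is.
"daz" has 1 vowel. The stems with 1 vowel (nun → nunim, mod → modim) add -im.
So daz → dazim.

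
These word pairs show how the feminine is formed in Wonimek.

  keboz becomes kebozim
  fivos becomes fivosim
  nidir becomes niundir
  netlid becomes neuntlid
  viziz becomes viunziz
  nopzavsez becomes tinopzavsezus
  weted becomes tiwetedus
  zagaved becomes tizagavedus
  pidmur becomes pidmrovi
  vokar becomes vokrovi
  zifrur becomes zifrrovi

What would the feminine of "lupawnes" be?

keboz and viziz both end in -z yet inflect differently (kebozim, viunziz), so the final letter is not what conditions the rule; the last vowel is.
"lupawnes" has last vowel 'e'. The stems whose last vowel is 'e' (nopzavsez → tinopzavsezus, weted → tiwetedus, zagaved → tizagavedus) add ti- … -us around the stem.
The other patterns: stems whose last vowel is 'o' add -im; stems whose last vowel is 'i' insert -un- after the first vowel; stems whose last vowel is 'a' or 'u' delete the last vowel and add -ovi.
So lupawnes → tilupawnesus.

tilupawnesus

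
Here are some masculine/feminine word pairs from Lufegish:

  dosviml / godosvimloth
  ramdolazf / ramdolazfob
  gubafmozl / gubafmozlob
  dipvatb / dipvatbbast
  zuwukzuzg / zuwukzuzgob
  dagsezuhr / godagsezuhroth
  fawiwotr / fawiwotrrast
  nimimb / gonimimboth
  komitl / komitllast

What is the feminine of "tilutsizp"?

tilutsizpob

komitl and gubafmozl both end in -l yet inflect differently (komitllast, gubafmozlob), so the final letter is not what conditions the rule; the second-to-last letter is.
"tilutsizp" has second-to-last letter 'z'. The stems whose second-to-last letter is 'z' (ramdolazf → ramdolazfob, zuwukzuzg → zuwukzuzgob, gubafmozl → gubafmozlob) add -ob.
The other patterns: stems whose second-to-last letter is 't' double the final consonant and add -ast; stems whose second-to-last letter is 'h' or 'm' add go- … -oth around the stem.
So tilutsizp → tilutsizpob.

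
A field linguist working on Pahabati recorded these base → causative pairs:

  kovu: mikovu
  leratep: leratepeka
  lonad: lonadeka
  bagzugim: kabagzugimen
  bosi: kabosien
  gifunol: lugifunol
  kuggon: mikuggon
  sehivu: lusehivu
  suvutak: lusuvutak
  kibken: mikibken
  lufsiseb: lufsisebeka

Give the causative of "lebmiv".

kovu and sehivu both end in -u yet inflect differently (mikovu, lusehivu), so the final letter is not what conditions the rule; the first letter is.
"lebmiv" begins with l-. The stems beginning with l- (lonad → lonadeka, leratep → leratepeka, lufsiseb → lufsisebeka) add -eka.
The other patterns: stems beginning with b- add ka- … -en around the stem; stems beginning with k- add the prefix mi-; stems beginning with g- or s- add the prefix lu-.
So lebmiv → lebmiveka.

lebmiveka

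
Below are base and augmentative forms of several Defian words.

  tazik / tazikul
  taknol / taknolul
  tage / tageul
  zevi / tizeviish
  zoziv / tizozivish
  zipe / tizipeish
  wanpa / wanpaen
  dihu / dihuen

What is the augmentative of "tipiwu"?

tage and zipe both end in -e yet inflect differently (tageul, tizipeish), so the final letter is not what conditions the rule; the first letter is.
"tipiwu" begins with t-. The stems beginning with t- (tazik → tazikul, taknol → taknolul, tage → tageul) add -ul.
The other patterns: stems beginning with z- add ti- … -ish around the stem; stems beginning with d- or w- add -en.
So tipiwu → tipiwuul.

tipiwuul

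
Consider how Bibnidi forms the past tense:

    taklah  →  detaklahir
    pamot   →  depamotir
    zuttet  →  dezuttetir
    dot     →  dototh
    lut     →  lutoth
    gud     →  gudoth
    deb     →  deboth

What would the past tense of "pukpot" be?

depukpotir

pamot and dot both end in -t yet inflect differently (depamotir, dototh), so the final letter is not what conditions the rule; the number of vowels is.
"pukpot" has 2 vowels. The stems with 2 vowels (taklah → detaklahir, pamot → depamotir, zuttet → dezuttetir) add de- … -ir around the stem.
So pukpot → depukpotir.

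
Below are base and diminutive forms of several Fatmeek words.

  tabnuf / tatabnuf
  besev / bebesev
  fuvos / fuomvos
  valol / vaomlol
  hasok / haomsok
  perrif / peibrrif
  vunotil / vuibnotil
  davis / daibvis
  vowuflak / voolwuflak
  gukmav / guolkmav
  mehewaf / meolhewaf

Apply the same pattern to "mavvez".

tabnuf and perrif both end in -f yet inflect differently (tatabnuf, peibrrif), so the final letter is not what conditions the rule; the last vowel is.
"mavvez" has last vowel 'e'. The one such stem in the data (besev → bebesev) repeats the first consonant+vowel as a prefix (as does tabnuf), so the same rule applies.
So mavvez → mamavvez.

mamavvez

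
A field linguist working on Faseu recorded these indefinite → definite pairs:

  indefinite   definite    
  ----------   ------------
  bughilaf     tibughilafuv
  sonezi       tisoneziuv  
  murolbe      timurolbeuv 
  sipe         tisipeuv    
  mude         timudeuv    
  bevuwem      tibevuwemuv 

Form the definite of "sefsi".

tisefsiuv

Every pair shown (bughilaf → tibughilafuv, sonezi → tisoneziuv, murolbe → timurolbeuv, …) follows the same rule: add ti- … -uv around the stem.
So sefsi → tisefsiuv.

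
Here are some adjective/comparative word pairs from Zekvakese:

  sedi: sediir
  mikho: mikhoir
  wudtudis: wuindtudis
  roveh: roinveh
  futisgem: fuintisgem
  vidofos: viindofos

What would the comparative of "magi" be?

sedi and wudtudis both have last vowel 'i' yet inflect differently (sediir, wuindtudis), so the last vowel is not what conditions the rule; whether the stem ends in a vowel or a consonant is.
"magi" ends in a vowel. The stems ending in a vowel (sedi → sediir, mikho → mikhoir) add -ir.
So magi → magiir.

magiir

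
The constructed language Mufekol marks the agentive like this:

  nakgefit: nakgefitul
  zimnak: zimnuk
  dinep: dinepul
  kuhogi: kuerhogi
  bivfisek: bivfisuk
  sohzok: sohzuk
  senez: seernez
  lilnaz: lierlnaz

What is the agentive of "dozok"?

bivfisek and dinep both have last vowel 'e' yet inflect differently (bivfisuk, dinepul), so the last vowel is not what conditions the rule; the final letter is.
"dozok" ends in -k. The stems ending in -k (bivfisek → bivfisuk, zimnak → zimnuk, sohzok → sohzuk) change the last vowel to 'u'.
So dozok → dozuk.

dozuk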